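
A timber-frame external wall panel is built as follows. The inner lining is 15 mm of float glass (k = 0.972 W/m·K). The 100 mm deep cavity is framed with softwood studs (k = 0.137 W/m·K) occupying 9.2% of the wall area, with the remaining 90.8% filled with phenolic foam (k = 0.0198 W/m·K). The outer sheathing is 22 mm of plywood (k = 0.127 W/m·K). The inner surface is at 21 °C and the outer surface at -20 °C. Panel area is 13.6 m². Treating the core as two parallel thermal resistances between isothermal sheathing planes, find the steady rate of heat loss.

Sheathing layers in series; stud and cavity paths in parallel between them.
R_inner = 0.015/(0.972×13.6) = 0.001135 K/W
R_stud  = 0.1/(0.137×0.092×13.6) = 0.5834 K/W
R_cav   = 0.1/(0.0198×0.908×13.6) = 0.409 K/W
1/R_core = 1/R_stud + 1/R_cav → R_core = 0.2404 K/W
R_outer = 0.022/(0.127×13.6) = 0.01274 K/W
R_total = 0.2543 K/W
Q = ΔT/R_total = 41/0.2543

Q ≈ 161 W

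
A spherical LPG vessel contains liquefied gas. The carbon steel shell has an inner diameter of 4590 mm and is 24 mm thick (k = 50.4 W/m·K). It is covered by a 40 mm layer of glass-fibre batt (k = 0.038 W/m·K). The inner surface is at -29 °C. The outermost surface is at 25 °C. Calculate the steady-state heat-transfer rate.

Q ≈ 3520 W

For a spherical shell R = (1/r₁ − 1/r₂)/(4πk); film R = 1/(h·4πr²). In series:
R_carbon steel shell = (1/2.295 − 1/2.319)/(4π×50.4) = 7.12×10^-6 K/W
R_glass-fibre batt = (1/2.319 − 1/2.359)/(4π×0.038) = 0.01531 K/W
R_total = 0.01532 K/W
Q = ΔT/R_total = 54/0.01532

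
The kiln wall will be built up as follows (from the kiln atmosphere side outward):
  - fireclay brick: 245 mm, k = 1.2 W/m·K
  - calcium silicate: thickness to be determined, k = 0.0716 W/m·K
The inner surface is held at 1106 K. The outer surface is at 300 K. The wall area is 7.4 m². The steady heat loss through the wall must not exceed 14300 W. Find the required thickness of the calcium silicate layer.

Series thermal resistances:
R_fireclay brick = L/(kA) = 0.245/(1.2×7.4) = 0.02759 K/W
Sum of the known resistances R_other = 0.02759 K/W
Required total resistance R_tot = ΔT/Q_allow = 806/14300 = 0.05636 K/W
R_calcium silicate = R_tot − R_other = 0.02877 K/W
L = R·k·A = 0.02877×0.0716×7.4

L ≈ 15.2 mm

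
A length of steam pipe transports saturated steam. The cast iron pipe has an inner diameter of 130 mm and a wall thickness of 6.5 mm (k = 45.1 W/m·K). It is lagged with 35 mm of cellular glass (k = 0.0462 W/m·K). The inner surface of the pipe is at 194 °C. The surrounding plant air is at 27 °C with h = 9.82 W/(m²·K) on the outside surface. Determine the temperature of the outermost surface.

T ≈ 43.7 °C

For a radial system each layer contributes R = ln(r_out/r_in)/(2πkL); films add R = 1/(hA).
R_cast iron pipe wall = ln(71.5/65)/(2π×45.1×1) = 3.363×10^-4 K/W
R_cellular glass = ln(106.5/71.5)/(2π×0.0462×1) = 1.373 K/W
R_outer film = 1/(h_o·2πr_oL) = 1/(9.82×2π×0.1065×1) = 0.1522 K/W
R_total = 1.525 K/W
Q = ΔT/R_total = 167/1.525
Q = 109 W/m
T_interface = T_inner − Q·ΣR(inner→interface) = 194 − 109×1.373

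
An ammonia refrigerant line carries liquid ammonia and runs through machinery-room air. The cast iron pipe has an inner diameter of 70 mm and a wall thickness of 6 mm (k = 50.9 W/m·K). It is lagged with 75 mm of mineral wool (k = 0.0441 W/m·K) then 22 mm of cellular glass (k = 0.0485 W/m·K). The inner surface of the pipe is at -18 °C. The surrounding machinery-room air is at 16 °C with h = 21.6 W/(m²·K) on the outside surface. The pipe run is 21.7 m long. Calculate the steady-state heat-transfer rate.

Cylindrical conduction, so R = ln(r₂/r₁)/(2πkL) per layer, in series:
R_cast iron pipe wall = ln(41/35)/(2π×50.9×21.7) = 2.28×10^-5 K/W
R_mineral wool = ln(116/41)/(2π×0.0441×21.7) = 0.173 K/W
R_cellular glass = ln(138/116)/(2π×0.0485×21.7) = 0.02626 K/W
R_outer film = 1/(h_o·2πr_oL) = 1/(21.6×2π×0.138×21.7) = 0.002461 K/W
R_total = 0.2017 K/W
Q = ΔT/R_total = 34/0.2017

Q ≈ 169 W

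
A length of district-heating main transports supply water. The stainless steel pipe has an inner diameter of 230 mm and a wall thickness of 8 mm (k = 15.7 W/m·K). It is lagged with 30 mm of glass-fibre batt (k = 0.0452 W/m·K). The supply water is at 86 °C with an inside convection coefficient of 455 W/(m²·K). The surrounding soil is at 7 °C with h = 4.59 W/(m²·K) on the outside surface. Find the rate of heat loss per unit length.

q′ ≈ 79.1 W/m

Per-layer cylindrical resistances, series-summed:
R_inner film = 1/(h_i·2πr₁L) = 1/(455×2π×0.115×1) = 0.003042 K/W
R_stainless steel pipe wall = ln(123/115)/(2π×15.7×1) = 6.818×10^-4 K/W
R_glass-fibre batt = ln(153/123)/(2π×0.0452×1) = 0.7685 K/W
R_outer film = 1/(h_o·2πr_oL) = 1/(4.59×2π×0.153×1) = 0.2266 K/W
R_total = 0.9989 K/W
Q = ΔT/R_total = 79/0.9989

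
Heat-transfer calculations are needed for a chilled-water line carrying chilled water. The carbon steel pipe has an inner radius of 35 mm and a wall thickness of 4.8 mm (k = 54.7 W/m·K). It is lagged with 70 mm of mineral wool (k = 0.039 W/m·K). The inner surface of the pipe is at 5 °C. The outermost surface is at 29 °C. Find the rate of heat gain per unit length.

For a radial system each layer contributes R = ln(r_out/r_in)/(2πkL); films add R = 1/(hA).
R_carbon steel pipe wall = ln(39.8/35)/(2π×54.7×1) = 3.739×10^-4 K/W
R_mineral wool = ln(109.8/39.8)/(2π×0.039×1) = 4.141 K/W
R_total = 4.142 K/W
Q = ΔT/R_total = 24/4.142

q′ ≈ 5.79 W/m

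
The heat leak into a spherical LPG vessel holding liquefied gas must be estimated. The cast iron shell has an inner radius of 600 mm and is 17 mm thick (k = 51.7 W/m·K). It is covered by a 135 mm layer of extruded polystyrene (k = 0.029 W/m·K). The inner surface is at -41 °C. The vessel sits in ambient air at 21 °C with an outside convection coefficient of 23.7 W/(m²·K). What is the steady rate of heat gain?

Each spherical layer contributes R = (1/r_i − 1/r_o)/(4πk):
R_cast iron shell = (1/0.6 − 1/0.617)/(4π×51.7) = 7.068×10^-5 K/W
R_extruded polystyrene = (1/0.617 − 1/0.752)/(4π×0.029) = 0.7984 K/W
R_outer film = 1/(h·4πr_o²) = 1/(23.7×4π×0.752²) = 0.005938 K/W
R_total = 0.8044 K/W
Q = ΔT/R_total = 62/0.8044

Q ≈ 77.1 W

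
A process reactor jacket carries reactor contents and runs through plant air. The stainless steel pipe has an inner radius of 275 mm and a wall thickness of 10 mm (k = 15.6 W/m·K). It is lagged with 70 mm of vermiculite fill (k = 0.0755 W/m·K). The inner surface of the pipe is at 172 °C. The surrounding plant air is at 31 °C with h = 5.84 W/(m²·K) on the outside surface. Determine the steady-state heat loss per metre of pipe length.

q′ ≈ 261 W/m

For a radial system each layer contributes R = ln(r_out/r_in)/(2πkL); films add R = 1/(hA).
R_stainless steel pipe wall = ln(285/275)/(2π×15.6×1) = 3.644×10^-4 K/W
R_vermiculite fill = ln(355/285)/(2π×0.0755×1) = 0.463 K/W
R_outer film = 1/(h_o·2πr_oL) = 1/(5.84×2π×0.355×1) = 0.07677 K/W
R_total = 0.5401 K/W
Q = ΔT/R_total = 141/0.5401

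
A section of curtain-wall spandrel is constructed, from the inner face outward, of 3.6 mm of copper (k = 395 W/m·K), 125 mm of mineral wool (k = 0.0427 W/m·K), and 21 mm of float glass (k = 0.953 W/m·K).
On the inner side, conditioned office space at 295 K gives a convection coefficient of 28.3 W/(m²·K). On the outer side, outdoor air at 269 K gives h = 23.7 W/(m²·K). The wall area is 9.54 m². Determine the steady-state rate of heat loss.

Q ≈ 81.9 W

Series thermal resistances:
R_inner film = 1/(h_i·A) = 1/(28.3×9.54) = 0.003704 K/W
R_copper = L/(kA) = 0.0036/(395×9.54) = 9.553×10^-7 K/W
R_mineral wool = L/(kA) = 0.125/(0.0427×9.54) = 0.3069 K/W
R_float glass = L/(kA) = 0.021/(0.953×9.54) = 0.00231 K/W
R_outer film = 1/(h_o·A) = 1/(23.7×9.54) = 0.004423 K/W
R_total = 0.3173 K/W
Q = ΔT / R_total = 26 / 0.3173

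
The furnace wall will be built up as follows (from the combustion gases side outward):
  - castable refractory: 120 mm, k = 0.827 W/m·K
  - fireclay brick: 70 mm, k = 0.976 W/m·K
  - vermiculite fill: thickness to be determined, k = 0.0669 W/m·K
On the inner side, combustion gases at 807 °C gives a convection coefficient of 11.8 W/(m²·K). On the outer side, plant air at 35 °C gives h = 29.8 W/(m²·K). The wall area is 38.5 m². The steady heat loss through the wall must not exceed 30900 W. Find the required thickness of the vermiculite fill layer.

L ≈ 41.9 mm

Model the wall as resistances in series:
R_inner film = 1/(h_i·A) = 1/(11.8×38.5) = 0.002201 K/W
R_castable refractory = L/(kA) = 0.12/(0.827×38.5) = 0.003769 K/W
R_fireclay brick = L/(kA) = 0.07/(0.976×38.5) = 0.001863 K/W
R_outer film = 1/(h_o·A) = 1/(29.8×38.5) = 8.716×10^-4 K/W
Sum of the known resistances R_other = 0.008705 K/W
Required total resistance R_tot = ΔT/Q_allow = 772/30900 = 0.02498 K/W
R_vermiculite fill = R_tot − R_other = 0.01628 K/W
L = R·k·A = 0.01628×0.0669×38.5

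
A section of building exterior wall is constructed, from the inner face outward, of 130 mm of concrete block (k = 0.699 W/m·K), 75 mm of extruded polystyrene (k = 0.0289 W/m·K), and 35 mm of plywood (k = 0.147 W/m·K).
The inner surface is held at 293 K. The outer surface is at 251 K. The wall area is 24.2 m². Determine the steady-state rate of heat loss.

Q ≈ 337 W

Series thermal resistances:
R_concrete block = L/(kA) = 0.13/(0.699×24.2) = 0.007685 K/W
R_extruded polystyrene = L/(kA) = 0.075/(0.0289×24.2) = 0.1072 K/W
R_plywood = L/(kA) = 0.035/(0.147×24.2) = 0.009839 K/W
R_total = 0.1248 K/W
Q = ΔT / R_total = 42 / 0.1248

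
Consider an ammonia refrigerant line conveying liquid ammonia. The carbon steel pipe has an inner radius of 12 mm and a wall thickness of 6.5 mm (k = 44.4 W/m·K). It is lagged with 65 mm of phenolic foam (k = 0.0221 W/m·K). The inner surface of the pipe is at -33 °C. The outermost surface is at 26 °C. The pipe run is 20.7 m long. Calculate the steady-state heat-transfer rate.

Q ≈ 113 W

Per-layer cylindrical resistances, series-summed:
R_carbon steel pipe wall = ln(18.5/12)/(2π×44.4×20.7) = 7.496×10^-5 K/W
R_phenolic foam = ln(83.5/18.5)/(2π×0.0221×20.7) = 0.5243 K/W
R_total = 0.5244 K/W
Q = ΔT/R_total = 59/0.5244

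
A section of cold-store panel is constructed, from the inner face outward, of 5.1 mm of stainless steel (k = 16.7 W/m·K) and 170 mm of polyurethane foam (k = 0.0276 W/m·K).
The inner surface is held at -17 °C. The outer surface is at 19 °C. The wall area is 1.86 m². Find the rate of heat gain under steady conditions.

Q ≈ 10.9 W

Model the wall as resistances in series:
R_stainless steel = L/(kA) = 0.0051/(16.7×1.86) = 1.642×10^-4 K/W
R_polyurethane foam = L/(kA) = 0.17/(0.0276×1.86) = 3.312 K/W
R_total = 3.312 K/W
Q = ΔT / R_total = 36 / 3.312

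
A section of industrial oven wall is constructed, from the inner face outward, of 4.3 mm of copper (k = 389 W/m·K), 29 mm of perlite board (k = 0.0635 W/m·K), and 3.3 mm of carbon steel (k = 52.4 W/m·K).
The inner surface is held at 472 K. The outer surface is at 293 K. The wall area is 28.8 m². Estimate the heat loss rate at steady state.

Series thermal resistances:
R_copper = L/(kA) = 0.0043/(389×28.8) = 3.838×10^-7 K/W
R_perlite board = L/(kA) = 0.029/(0.0635×28.8) = 0.01586 K/W
R_carbon steel = L/(kA) = 0.0033/(52.4×28.8) = 2.187×10^-6 K/W
R_total = 0.01586 K/W
Q = ΔT / R_total = 179 / 0.01586

Q ≈ 11300 W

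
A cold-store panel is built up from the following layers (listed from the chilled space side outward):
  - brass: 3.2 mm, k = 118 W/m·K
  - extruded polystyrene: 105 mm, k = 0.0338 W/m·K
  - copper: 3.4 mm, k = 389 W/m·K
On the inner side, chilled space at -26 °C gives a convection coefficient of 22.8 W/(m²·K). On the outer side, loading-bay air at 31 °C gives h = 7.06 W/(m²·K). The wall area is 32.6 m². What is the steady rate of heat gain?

Series thermal resistances:
R_inner film = 1/(h_i·A) = 1/(22.8×32.6) = 0.001345 K/W
R_brass = L/(kA) = 0.0032/(118×32.6) = 8.319×10^-7 K/W
R_extruded polystyrene = L/(kA) = 0.105/(0.0338×32.6) = 0.09529 K/W
R_copper = L/(kA) = 0.0034/(389×32.6) = 2.681×10^-7 K/W
R_outer film = 1/(h_o·A) = 1/(7.06×32.6) = 0.004345 K/W
R_total = 0.101 K/W
Q = ΔT / R_total = 57 / 0.101

Q ≈ 564 W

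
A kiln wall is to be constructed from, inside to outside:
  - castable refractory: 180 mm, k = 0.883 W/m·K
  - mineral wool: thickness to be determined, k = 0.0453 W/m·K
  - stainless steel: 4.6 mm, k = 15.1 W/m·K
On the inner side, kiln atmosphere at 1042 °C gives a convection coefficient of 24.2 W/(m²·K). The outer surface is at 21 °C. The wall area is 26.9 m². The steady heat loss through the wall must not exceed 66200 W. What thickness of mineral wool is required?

L ≈ 7.67 mm

Thermal resistances in series:
R_inner film = 1/(h_i·A) = 1/(24.2×26.9) = 0.001536 K/W
R_castable refractory = L/(kA) = 0.18/(0.883×26.9) = 0.007578 K/W
R_stainless steel = L/(kA) = 0.0046/(15.1×26.9) = 1.132×10^-5 K/W
Sum of the known resistances R_other = 0.009126 K/W
Required total resistance R_tot = ΔT/Q_allow = 1021/66200 = 0.01542 K/W
R_mineral wool = R_tot − R_other = 0.006297 K/W
L = R·k·A = 0.006297×0.0453×26.9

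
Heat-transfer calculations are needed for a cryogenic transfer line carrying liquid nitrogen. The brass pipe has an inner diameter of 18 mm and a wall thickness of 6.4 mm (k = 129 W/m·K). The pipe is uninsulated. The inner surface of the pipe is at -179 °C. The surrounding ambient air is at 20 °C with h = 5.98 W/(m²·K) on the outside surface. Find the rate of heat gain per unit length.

For a radial system each layer contributes R = ln(r_out/r_in)/(2πkL); films add R = 1/(hA).
R_brass pipe wall = ln(15.4/9)/(2π×129×1) = 6.627×10^-4 K/W
R_outer film = 1/(h_o·2πr_oL) = 1/(5.98×2π×0.0154×1) = 1.728 K/W
R_total = 1.729 K/W
Q = ΔT/R_total = 199/1.729

q′ ≈ 115 W/m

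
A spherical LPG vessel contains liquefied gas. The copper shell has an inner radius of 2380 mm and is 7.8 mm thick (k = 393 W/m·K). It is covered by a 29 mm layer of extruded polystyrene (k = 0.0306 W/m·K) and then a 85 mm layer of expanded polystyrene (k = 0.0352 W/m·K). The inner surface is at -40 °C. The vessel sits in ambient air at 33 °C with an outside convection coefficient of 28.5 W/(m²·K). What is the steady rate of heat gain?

Radial (spherical) resistances in series:
R_copper shell = (1/2.38 − 1/2.3878)/(4π×393) = 2.779×10^-7 K/W
R_extruded polystyrene = (1/2.3878 − 1/2.4168)/(4π×0.0306) = 0.01307 K/W
R_expanded polystyrene = (1/2.4168 − 1/2.5018)/(4π×0.0352) = 0.03178 K/W
R_outer film = 1/(h·4πr_o²) = 1/(28.5×4π×2.5018²) = 4.461×10^-4 K/W
R_total = 0.0453 K/W
Q = ΔT/R_total = 73/0.0453

Q ≈ 1610 W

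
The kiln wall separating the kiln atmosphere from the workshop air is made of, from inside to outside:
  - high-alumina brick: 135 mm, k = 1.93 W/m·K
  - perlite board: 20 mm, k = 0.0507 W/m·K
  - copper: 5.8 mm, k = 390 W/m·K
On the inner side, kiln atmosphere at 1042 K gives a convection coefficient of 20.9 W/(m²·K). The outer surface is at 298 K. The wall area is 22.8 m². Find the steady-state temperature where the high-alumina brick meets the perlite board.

T ≈ 871 K

Treating each layer as a thermal resistance in series:
R_inner film = 1/(h_i·A) = 1/(20.9×22.8) = 0.002099 K/W
R_high-alumina brick = L/(kA) = 0.135/(1.93×22.8) = 0.003068 K/W
R_perlite board = L/(kA) = 0.02/(0.0507×22.8) = 0.0173 K/W
R_copper = L/(kA) = 0.0058/(390×22.8) = 6.523×10^-7 K/W
R_total = 0.02247 K/W;  Q = ΔT/R_total = 744/0.02247 = 33110 W
T_interface = T_inner − Q·ΣR(inner→interface) = 1042 − 33100×0.005166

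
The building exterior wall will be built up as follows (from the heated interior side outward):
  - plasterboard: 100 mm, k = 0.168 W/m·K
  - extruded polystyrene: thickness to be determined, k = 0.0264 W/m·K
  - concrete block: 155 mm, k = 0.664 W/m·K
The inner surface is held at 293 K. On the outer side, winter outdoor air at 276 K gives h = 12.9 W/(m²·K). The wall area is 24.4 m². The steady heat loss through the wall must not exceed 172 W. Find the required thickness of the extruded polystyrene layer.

Model the wall as resistances in series:
R_plasterboard = L/(kA) = 0.1/(0.168×24.4) = 0.0244 K/W
R_concrete block = L/(kA) = 0.155/(0.664×24.4) = 0.009567 K/W
R_outer film = 1/(h_o·A) = 1/(12.9×24.4) = 0.003177 K/W
Sum of the known resistances R_other = 0.03714 K/W
Required total resistance R_tot = ΔT/Q_allow = 17/172 = 0.09884 K/W
R_extruded polystyrene = R_tot − R_other = 0.0617 K/W
L = R·k·A = 0.0617×0.0264×24.4

L ≈ 39.7 mm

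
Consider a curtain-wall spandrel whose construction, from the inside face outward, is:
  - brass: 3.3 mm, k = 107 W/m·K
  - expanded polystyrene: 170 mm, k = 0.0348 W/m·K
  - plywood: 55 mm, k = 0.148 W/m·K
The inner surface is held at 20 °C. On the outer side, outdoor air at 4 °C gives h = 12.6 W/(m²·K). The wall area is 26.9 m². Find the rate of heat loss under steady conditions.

Series thermal resistances:
R_brass = L/(kA) = 0.0033/(107×26.9) = 1.147×10^-6 K/W
R_expanded polystyrene = L/(kA) = 0.17/(0.0348×26.9) = 0.1816 K/W
R_plywood = L/(kA) = 0.055/(0.148×26.9) = 0.01381 K/W
R_outer film = 1/(h_o·A) = 1/(12.6×26.9) = 0.00295 K/W
R_total = 0.1984 K/W
Q = ΔT / R_total = 16 / 0.1984

Q ≈ 80.7 W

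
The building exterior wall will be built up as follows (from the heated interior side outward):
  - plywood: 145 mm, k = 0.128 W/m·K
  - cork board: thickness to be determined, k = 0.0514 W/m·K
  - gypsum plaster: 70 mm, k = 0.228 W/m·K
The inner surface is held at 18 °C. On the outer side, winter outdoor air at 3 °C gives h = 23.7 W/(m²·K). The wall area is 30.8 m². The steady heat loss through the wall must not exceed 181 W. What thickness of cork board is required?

L ≈ 55 mm

Using the resistance-network approach (series):
R_plywood = L/(kA) = 0.145/(0.128×30.8) = 0.03678 K/W
R_gypsum plaster = L/(kA) = 0.07/(0.228×30.8) = 0.009968 K/W
R_outer film = 1/(h_o·A) = 1/(23.7×30.8) = 0.00137 K/W
Sum of the known resistances R_other = 0.04812 K/W
Required total resistance R_tot = ΔT/Q_allow = 15/181 = 0.08287 K/W
R_cork board = R_tot − R_other = 0.03476 K/W
L = R·k·A = 0.03476×0.0514×30.8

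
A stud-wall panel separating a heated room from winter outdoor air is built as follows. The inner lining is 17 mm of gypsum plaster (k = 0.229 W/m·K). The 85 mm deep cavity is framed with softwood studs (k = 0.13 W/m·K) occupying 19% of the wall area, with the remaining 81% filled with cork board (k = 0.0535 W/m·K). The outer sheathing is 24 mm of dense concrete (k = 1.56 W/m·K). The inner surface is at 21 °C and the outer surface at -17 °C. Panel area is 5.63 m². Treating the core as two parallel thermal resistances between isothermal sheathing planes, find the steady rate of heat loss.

Q ≈ 160 W

Sheathing layers in series; stud and cavity paths in parallel between them.
R_inner = 0.017/(0.229×5.63) = 0.01319 K/W
R_stud  = 0.085/(0.13×0.19×5.63) = 0.6112 K/W
R_cav   = 0.085/(0.0535×0.81×5.63) = 0.3484 K/W
1/R_core = 1/R_stud + 1/R_cav → R_core = 0.2219 K/W
R_outer = 0.024/(1.56×5.63) = 0.002733 K/W
R_total = 0.2378 K/W
Q = ΔT/R_total = 38/0.2378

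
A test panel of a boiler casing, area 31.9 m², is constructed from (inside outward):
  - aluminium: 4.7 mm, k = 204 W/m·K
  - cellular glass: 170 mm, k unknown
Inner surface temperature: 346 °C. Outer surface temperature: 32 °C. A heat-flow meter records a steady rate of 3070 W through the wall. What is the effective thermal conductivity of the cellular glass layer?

k ≈ 0.0521 W/(m·K)

Treating each layer as a thermal resistance in series:
R_aluminium = L/(kA) = 0.0047/(204×31.9) = 7.222×10^-7 K/W
Sum of known resistances R_other = 7.222×10^-7 K/W
Total R = ΔT/Q = 314/3070 = 0.1023 K/W
R_cellular glass = R_total − R_other = 0.1023 K/W
k = L/(R·A) = 0.17/(0.1023×31.9)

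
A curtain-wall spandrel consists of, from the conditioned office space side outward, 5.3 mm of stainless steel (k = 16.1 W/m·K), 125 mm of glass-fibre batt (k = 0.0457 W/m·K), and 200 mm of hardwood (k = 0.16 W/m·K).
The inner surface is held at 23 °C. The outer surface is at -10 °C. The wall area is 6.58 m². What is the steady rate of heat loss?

Q ≈ 54.5 W

Series thermal resistances:
R_stainless steel = L/(kA) = 0.0053/(16.1×6.58) = 5.003×10^-5 K/W
R_glass-fibre batt = L/(kA) = 0.125/(0.0457×6.58) = 0.4157 K/W
R_hardwood = L/(kA) = 0.2/(0.16×6.58) = 0.19 K/W
R_total = 0.6057 K/W
Q = ΔT / R_total = 33 / 0.6057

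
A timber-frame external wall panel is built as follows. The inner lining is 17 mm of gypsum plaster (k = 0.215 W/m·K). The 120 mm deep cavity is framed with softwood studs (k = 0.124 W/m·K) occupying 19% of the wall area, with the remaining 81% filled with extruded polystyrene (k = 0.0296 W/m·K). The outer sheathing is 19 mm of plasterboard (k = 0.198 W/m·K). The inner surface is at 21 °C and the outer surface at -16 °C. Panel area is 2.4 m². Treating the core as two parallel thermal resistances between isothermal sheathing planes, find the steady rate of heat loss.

Sheathing layers in series; stud and cavity paths in parallel between them.
R_inner = 0.017/(0.215×2.4) = 0.03295 K/W
R_stud  = 0.12/(0.124×0.19×2.4) = 2.122 K/W
R_cav   = 0.12/(0.0296×0.81×2.4) = 2.085 K/W
1/R_core = 1/R_stud + 1/R_cav → R_core = 1.052 K/W
R_outer = 0.019/(0.198×2.4) = 0.03998 K/W
R_total = 1.125 K/W
Q = ΔT/R_total = 37/1.125

Q ≈ 32.9 W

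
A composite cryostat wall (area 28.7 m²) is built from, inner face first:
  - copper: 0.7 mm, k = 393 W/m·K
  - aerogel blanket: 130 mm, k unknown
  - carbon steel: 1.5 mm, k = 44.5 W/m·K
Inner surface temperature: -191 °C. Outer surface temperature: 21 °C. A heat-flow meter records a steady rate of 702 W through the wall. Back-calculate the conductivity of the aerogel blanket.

Series thermal resistances:
R_copper = L/(kA) = 0.0007/(393×28.7) = 6.206×10^-8 K/W
R_carbon steel = L/(kA) = 0.0015/(44.5×28.7) = 1.174×10^-6 K/W
Sum of known resistances R_other = 1.237×10^-6 K/W
Total R = ΔT/Q = 212/702 = 0.302 K/W
R_aerogel blanket = R_total − R_other = 0.302 K/W
k = L/(R·A) = 0.13/(0.302×28.7)

k ≈ 0.015 W/(m·K)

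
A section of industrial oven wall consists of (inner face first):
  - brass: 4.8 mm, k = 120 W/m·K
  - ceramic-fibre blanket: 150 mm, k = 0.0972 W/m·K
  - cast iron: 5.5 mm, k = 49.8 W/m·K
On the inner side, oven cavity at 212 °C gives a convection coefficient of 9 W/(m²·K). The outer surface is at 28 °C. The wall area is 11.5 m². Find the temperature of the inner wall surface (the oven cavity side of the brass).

Thermal resistances in series:
R_inner film = 1/(h_i·A) = 1/(9×11.5) = 0.009662 K/W
R_brass = L/(kA) = 0.0048/(120×11.5) = 3.478×10^-6 K/W
R_ceramic-fibre blanket = L/(kA) = 0.15/(0.0972×11.5) = 0.1342 K/W
R_cast iron = L/(kA) = 0.0055/(49.8×11.5) = 9.604×10^-6 K/W
R_total = 0.1439 K/W;  Q = ΔT/R_total = 184/0.1439 = 1279 W
T_interface = T_inner − Q·ΣR(inner→interface) = 212 − 1280×0.009662

T ≈ 200 °C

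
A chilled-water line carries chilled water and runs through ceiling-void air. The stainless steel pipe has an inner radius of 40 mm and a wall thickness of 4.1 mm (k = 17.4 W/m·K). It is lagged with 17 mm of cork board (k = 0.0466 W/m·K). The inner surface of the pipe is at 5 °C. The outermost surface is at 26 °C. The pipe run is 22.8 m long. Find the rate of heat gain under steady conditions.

Q ≈ 430 W

Radial resistances (cylindrical: R_cond = ln(r_o/r_i)/(2πkL), R_conv = 1/(h·2πrL)):
R_stainless steel pipe wall = ln(44.1/40)/(2π×17.4×22.8) = 3.915×10^-5 K/W
R_cork board = ln(61.1/44.1)/(2π×0.0466×22.8) = 0.04884 K/W
R_total = 0.04888 K/W
Q = ΔT/R_total = 21/0.04888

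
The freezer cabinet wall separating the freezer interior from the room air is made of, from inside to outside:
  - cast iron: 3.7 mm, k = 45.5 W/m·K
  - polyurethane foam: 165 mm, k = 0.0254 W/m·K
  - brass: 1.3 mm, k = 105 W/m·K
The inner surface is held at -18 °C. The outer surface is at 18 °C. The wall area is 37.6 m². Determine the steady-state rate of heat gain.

Thermal resistances in series:
R_cast iron = L/(kA) = 0.0037/(45.5×37.6) = 2.163×10^-6 K/W
R_polyurethane foam = L/(kA) = 0.165/(0.0254×37.6) = 0.1728 K/W
R_brass = L/(kA) = 0.0013/(105×37.6) = 3.293×10^-7 K/W
R_total = 0.1728 K/W
Q = ΔT / R_total = 36 / 0.1728

Q ≈ 208 W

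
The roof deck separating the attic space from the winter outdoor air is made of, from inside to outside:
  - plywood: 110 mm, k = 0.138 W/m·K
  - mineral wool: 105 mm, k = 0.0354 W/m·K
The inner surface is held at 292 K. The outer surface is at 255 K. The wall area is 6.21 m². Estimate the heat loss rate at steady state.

Model the wall as resistances in series:
R_plywood = L/(kA) = 0.11/(0.138×6.21) = 0.1284 K/W
R_mineral wool = L/(kA) = 0.105/(0.0354×6.21) = 0.4776 K/W
R_total = 0.606 K/W
Q = ΔT / R_total = 37 / 0.606

Q ≈ 61.1 W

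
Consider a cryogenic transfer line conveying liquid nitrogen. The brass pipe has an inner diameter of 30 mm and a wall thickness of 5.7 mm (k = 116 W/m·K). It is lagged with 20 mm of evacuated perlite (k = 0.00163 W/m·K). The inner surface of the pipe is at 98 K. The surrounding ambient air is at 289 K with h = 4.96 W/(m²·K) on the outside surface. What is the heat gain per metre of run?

q′ ≈ 2.86 W/m

Cylindrical conduction, so R = ln(r₂/r₁)/(2πkL) per layer, in series:
R_brass pipe wall = ln(20.7/15)/(2π×116×1) = 4.419×10^-4 K/W
R_evacuated perlite = ln(40.7/20.7)/(2π×0.00163×1) = 66.01 K/W
R_outer film = 1/(h_o·2πr_oL) = 1/(4.96×2π×0.0407×1) = 0.7884 K/W
R_total = 66.8 K/W
Q = ΔT/R_total = 191/66.8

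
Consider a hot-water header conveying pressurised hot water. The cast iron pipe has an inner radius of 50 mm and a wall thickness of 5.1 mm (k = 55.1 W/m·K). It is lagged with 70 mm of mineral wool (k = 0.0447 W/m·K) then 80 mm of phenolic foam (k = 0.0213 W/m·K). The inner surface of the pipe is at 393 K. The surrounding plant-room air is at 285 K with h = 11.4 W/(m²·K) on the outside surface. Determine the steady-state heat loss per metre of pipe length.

Per-layer cylindrical resistances, series-summed:
R_cast iron pipe wall = ln(55.1/50)/(2π×55.1×1) = 2.805×10^-4 K/W
R_mineral wool = ln(125.1/55.1)/(2π×0.0447×1) = 2.919 K/W
R_phenolic foam = ln(205.1/125.1)/(2π×0.0213×1) = 3.694 K/W
R_outer film = 1/(h_o·2πr_oL) = 1/(11.4×2π×0.2051×1) = 0.06807 K/W
R_total = 6.682 K/W
Q = ΔT/R_total = 108/6.682

q′ ≈ 16.2 W/m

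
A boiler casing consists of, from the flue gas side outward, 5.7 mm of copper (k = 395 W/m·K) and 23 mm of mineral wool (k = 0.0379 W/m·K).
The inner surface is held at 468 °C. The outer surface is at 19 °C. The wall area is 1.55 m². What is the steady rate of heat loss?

Model the wall as resistances in series:
R_copper = L/(kA) = 0.0057/(395×1.55) = 9.31×10^-6 K/W
R_mineral wool = L/(kA) = 0.023/(0.0379×1.55) = 0.3915 K/W
R_total = 0.3915 K/W
Q = ΔT / R_total = 449 / 0.3915

Q ≈ 1150 W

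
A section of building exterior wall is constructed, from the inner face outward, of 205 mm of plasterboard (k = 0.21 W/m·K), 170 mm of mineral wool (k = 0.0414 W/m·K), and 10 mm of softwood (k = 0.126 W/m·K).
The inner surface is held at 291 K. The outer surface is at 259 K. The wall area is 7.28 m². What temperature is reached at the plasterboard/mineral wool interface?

Treating each layer as a thermal resistance in series:
R_plasterboard = L/(kA) = 0.205/(0.21×7.28) = 0.1341 K/W
R_mineral wool = L/(kA) = 0.17/(0.0414×7.28) = 0.564 K/W
R_softwood = L/(kA) = 0.01/(0.126×7.28) = 0.0109 K/W
R_total = 0.709 K/W;  Q = ΔT/R_total = 32/0.709 = 45.13 W
T_interface = T_inner − Q·ΣR(inner→interface) = 291 − 45.1×0.1341

T ≈ 285 K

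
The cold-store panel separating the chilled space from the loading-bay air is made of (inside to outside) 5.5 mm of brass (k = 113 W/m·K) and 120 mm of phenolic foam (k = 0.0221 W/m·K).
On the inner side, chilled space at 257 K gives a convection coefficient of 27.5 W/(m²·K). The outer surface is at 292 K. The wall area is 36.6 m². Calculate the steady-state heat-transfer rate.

Q ≈ 234 W

Model the wall as resistances in series:
R_inner film = 1/(h_i·A) = 1/(27.5×36.6) = 9.935×10^-4 K/W
R_brass = L/(kA) = 0.0055/(113×36.6) = 1.33×10^-6 K/W
R_phenolic foam = L/(kA) = 0.12/(0.0221×36.6) = 0.1484 K/W
R_total = 0.1494 K/W
Q = ΔT / R_total = 35 / 0.1494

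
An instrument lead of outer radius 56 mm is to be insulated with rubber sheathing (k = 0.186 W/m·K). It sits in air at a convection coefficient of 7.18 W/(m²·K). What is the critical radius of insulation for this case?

r_cr ≈ 25.9 mm

For a cylinder r_cr = k/h = 0.186/7.18
r_cr = 25.9 mm; since the bare radius (56 mm) is above r_cr, any added insulation will reduce heat loss.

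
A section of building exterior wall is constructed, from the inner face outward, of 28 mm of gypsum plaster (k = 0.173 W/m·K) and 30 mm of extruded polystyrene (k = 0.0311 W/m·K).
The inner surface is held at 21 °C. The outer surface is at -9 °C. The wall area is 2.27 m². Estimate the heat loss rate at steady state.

Model the wall as resistances in series:
R_gypsum plaster = L/(kA) = 0.028/(0.173×2.27) = 0.0713 K/W
R_extruded polystyrene = L/(kA) = 0.03/(0.0311×2.27) = 0.4249 K/W
R_total = 0.4962 K/W
Q = ΔT / R_total = 30 / 0.4962

Q ≈ 60.5 W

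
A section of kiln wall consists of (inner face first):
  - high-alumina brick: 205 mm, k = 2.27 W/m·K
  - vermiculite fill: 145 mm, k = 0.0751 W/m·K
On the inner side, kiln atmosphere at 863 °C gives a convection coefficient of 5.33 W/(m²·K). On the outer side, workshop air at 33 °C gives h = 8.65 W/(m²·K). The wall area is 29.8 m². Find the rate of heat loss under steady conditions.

Q ≈ 10600 W

Model the wall as resistances in series:
R_inner film = 1/(h_i·A) = 1/(5.33×29.8) = 0.006296 K/W
R_high-alumina brick = L/(kA) = 0.205/(2.27×29.8) = 0.00303 K/W
R_vermiculite fill = L/(kA) = 0.145/(0.0751×29.8) = 0.06479 K/W
R_outer film = 1/(h_o·A) = 1/(8.65×29.8) = 0.003879 K/W
R_total = 0.078 K/W
Q = ΔT / R_total = 830 / 0.078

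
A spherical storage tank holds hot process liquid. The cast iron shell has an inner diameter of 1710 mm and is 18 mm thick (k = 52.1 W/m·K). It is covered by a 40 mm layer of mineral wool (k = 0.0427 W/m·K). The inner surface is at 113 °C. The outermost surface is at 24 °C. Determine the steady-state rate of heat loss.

For a spherical shell R = (1/r₁ − 1/r₂)/(4πk); film R = 1/(h·4πr²). In series:
R_cast iron shell = (1/0.855 − 1/0.873)/(4π×52.1) = 3.683×10^-5 K/W
R_mineral wool = (1/0.873 − 1/0.913)/(4π×0.0427) = 0.09353 K/W
R_total = 0.09356 K/W
Q = ΔT/R_total = 89/0.09356

Q ≈ 951 W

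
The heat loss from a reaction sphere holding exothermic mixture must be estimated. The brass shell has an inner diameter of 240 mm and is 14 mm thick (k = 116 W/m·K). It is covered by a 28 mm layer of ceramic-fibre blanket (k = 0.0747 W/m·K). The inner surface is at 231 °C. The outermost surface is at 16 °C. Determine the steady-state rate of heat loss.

Q ≈ 156 W

Spherical conduction: R = (1/r_in − 1/r_out)/(4πk) per layer; series-sum.
R_brass shell = (1/0.12 − 1/0.134)/(4π×116) = 5.973×10^-4 K/W
R_ceramic-fibre blanket = (1/0.134 − 1/0.162)/(4π×0.0747) = 1.374 K/W
R_total = 1.375 K/W
Q = ΔT/R_total = 215/1.375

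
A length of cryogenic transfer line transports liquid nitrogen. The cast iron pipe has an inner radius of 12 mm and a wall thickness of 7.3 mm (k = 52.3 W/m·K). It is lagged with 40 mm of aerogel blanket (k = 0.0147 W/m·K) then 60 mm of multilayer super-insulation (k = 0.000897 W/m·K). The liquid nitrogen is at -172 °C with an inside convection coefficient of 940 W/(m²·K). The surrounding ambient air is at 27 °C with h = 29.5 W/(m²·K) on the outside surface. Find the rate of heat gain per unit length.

q′ ≈ 1.46 W/m

Per-layer cylindrical resistances, series-summed:
R_inner film = 1/(h_i·2πr₁L) = 1/(940×2π×0.012×1) = 0.01411 K/W
R_cast iron pipe wall = ln(19.3/12)/(2π×52.3×1) = 0.001446 K/W
R_aerogel blanket = ln(59.3/19.3)/(2π×0.0147×1) = 12.15 K/W
R_multilayer super-insulation = ln(119.3/59.3)/(2π×0.000897×1) = 124 K/W
R_outer film = 1/(h_o·2πr_oL) = 1/(29.5×2π×0.1193×1) = 0.04522 K/W
R_total = 136.2 K/W
Q = ΔT/R_total = 199/136.2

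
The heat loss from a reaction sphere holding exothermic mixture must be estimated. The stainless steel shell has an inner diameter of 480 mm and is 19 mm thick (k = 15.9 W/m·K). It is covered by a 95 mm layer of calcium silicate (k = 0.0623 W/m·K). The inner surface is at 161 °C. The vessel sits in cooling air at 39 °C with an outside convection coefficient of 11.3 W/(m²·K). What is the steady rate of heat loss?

Each spherical layer contributes R = (1/r_i − 1/r_o)/(4πk):
R_stainless steel shell = (1/0.24 − 1/0.259)/(4π×15.9) = 0.00153 K/W
R_calcium silicate = (1/0.259 − 1/0.354)/(4π×0.0623) = 1.323 K/W
R_outer film = 1/(h·4πr_o²) = 1/(11.3×4π×0.354²) = 0.0562 K/W
R_total = 1.381 K/W
Q = ΔT/R_total = 122/1.381

Q ≈ 88.3 W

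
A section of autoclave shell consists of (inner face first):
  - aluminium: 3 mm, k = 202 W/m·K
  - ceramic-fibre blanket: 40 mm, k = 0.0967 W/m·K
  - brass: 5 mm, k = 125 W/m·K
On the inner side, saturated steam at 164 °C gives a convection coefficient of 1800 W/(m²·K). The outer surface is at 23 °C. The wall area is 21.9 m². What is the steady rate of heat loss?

Treating each layer as a thermal resistance in series:
R_inner film = 1/(h_i·A) = 1/(1800×21.9) = 2.537×10^-5 K/W
R_aluminium = L/(kA) = 0.003/(202×21.9) = 6.782×10^-7 K/W
R_ceramic-fibre blanket = L/(kA) = 0.04/(0.0967×21.9) = 0.01889 K/W
R_brass = L/(kA) = 0.005/(125×21.9) = 1.826×10^-6 K/W
R_total = 0.01892 K/W
Q = ΔT / R_total = 141 / 0.01892

Q ≈ 7450 W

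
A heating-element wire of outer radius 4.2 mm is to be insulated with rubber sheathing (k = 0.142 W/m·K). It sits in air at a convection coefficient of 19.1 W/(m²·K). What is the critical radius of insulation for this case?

For a cylinder r_cr = k/h = 0.142/19.1
r_cr = 7.43 mm; since the bare radius (4.2 mm) is below r_cr, adding a thin layer of insulation will *increase* heat loss.

r_cr ≈ 7.43 mm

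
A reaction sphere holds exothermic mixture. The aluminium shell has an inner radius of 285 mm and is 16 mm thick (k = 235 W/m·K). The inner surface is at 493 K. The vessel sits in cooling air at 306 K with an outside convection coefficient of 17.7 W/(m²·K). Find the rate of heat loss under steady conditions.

For a spherical shell R = (1/r₁ − 1/r₂)/(4πk); film R = 1/(h·4πr²). In series:
R_aluminium shell = (1/0.285 − 1/0.301)/(4π×235) = 6.316×10^-5 K/W
R_outer film = 1/(h·4πr_o²) = 1/(17.7×4π×0.301²) = 0.04962 K/W
R_total = 0.04969 K/W
Q = ΔT/R_total = 187/0.04969

Q ≈ 3760 W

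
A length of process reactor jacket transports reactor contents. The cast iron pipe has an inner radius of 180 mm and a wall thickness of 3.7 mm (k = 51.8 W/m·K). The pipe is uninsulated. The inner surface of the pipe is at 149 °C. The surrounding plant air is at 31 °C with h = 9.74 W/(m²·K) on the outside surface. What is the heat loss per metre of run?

For a radial system each layer contributes R = ln(r_out/r_in)/(2πkL); films add R = 1/(hA).
R_cast iron pipe wall = ln(183.7/180)/(2π×51.8×1) = 6.252×10^-5 K/W
R_outer film = 1/(h_o·2πr_oL) = 1/(9.74×2π×0.1837×1) = 0.08895 K/W
R_total = 0.08901 K/W
Q = ΔT/R_total = 118/0.08901

q′ ≈ 1330 W/m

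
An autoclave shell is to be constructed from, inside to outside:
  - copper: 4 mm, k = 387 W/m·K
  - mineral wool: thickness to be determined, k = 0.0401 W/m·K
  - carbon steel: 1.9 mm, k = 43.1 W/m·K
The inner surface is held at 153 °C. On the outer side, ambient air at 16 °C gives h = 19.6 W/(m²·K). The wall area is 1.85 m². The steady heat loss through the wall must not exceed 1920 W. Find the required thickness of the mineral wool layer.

L ≈ 3.25 mm

Model the wall as resistances in series:
R_copper = L/(kA) = 0.004/(387×1.85) = 5.587×10^-6 K/W
R_carbon steel = L/(kA) = 0.0019/(43.1×1.85) = 2.383×10^-5 K/W
R_outer film = 1/(h_o·A) = 1/(19.6×1.85) = 0.02758 K/W
Sum of the known resistances R_other = 0.02761 K/W
Required total resistance R_tot = ΔT/Q_allow = 137/1920 = 0.07135 K/W
R_mineral wool = R_tot − R_other = 0.04375 K/W
L = R·k·A = 0.04375×0.0401×1.85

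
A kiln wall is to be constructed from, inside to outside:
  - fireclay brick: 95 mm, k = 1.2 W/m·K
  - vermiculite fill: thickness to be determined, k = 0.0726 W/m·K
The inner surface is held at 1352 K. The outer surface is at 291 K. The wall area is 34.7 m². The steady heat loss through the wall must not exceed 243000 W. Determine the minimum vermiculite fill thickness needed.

Thermal resistances in series:
R_fireclay brick = L/(kA) = 0.095/(1.2×34.7) = 0.002281 K/W
Sum of the known resistances R_other = 0.002281 K/W
Required total resistance R_tot = ΔT/Q_allow = 1061/243000 = 0.004366 K/W
R_vermiculite fill = R_tot − R_other = 0.002085 K/W
L = R·k·A = 0.002085×0.0726×34.7

L ≈ 5.25 mm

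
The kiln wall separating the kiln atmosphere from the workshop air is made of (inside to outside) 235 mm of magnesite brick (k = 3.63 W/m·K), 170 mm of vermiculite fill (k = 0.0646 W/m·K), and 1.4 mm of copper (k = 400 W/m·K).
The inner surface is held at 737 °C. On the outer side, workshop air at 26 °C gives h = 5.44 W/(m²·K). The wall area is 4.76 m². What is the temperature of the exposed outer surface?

T ≈ 71.4 °C

Treating each layer as a thermal resistance in series:
R_magnesite brick = L/(kA) = 0.235/(3.63×4.76) = 0.0136 K/W
R_vermiculite fill = L/(kA) = 0.17/(0.0646×4.76) = 0.5529 K/W
R_copper = L/(kA) = 0.0014/(400×4.76) = 7.353×10^-7 K/W
R_outer film = 1/(h_o·A) = 1/(5.44×4.76) = 0.03862 K/W
R_total = 0.6051 K/W;  Q = ΔT/R_total = 711/0.6051 = 1175 W
T_interface = T_inner − Q·ΣR(inner→interface) = 737 − 1180×0.5665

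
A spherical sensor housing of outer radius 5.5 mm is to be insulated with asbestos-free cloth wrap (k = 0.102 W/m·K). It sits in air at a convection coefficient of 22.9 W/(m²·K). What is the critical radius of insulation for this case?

r_cr ≈ 8.91 mm

For a sphere r_cr = 2k/h = 2×0.102/22.9
r_cr = 8.91 mm; since the bare radius (5.5 mm) is below r_cr, adding a thin layer of insulation will *increase* heat loss.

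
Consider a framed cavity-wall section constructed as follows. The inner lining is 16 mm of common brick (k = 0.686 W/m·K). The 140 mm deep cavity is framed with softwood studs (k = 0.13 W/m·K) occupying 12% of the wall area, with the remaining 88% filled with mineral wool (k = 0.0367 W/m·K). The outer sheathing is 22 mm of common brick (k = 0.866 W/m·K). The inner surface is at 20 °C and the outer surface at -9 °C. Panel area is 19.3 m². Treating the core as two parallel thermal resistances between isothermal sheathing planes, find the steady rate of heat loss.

Sheathing layers in series; stud and cavity paths in parallel between them.
R_inner = 0.016/(0.686×19.3) = 0.001208 K/W
R_stud  = 0.14/(0.13×0.12×19.3) = 0.465 K/W
R_cav   = 0.14/(0.0367×0.88×19.3) = 0.2246 K/W
1/R_core = 1/R_stud + 1/R_cav → R_core = 0.1515 K/W
R_outer = 0.022/(0.866×19.3) = 0.001316 K/W
R_total = 0.154 K/W
Q = ΔT/R_total = 29/0.154

Q ≈ 188 W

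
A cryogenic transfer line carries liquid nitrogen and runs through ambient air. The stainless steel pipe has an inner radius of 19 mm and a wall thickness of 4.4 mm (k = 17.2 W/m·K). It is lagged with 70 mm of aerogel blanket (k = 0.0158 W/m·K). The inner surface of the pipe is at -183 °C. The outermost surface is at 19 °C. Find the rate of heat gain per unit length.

Radial resistances (cylindrical: R_cond = ln(r_o/r_i)/(2πkL), R_conv = 1/(h·2πrL)):
R_stainless steel pipe wall = ln(23.4/19)/(2π×17.2×1) = 0.001927 K/W
R_aerogel blanket = ln(93.4/23.4)/(2π×0.0158×1) = 13.94 K/W
R_total = 13.94 K/W
Q = ΔT/R_total = 202/13.94

q′ ≈ 14.5 W/m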